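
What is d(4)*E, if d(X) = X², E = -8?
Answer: -128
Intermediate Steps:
d(4)*E = 4²*(-8) = 16*(-8) = -128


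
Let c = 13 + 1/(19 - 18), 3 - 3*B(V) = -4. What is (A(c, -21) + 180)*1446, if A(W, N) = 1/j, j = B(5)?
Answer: 1826298/7 ≈ 2.6090e+5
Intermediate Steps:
B(V) = 7/3 (B(V) = 1 - ⅓*(-4) = 1 + 4/3 = 7/3)
j = 7/3 ≈ 2.3333
c = 14 (c = 13 + 1/1 = 13 + 1 = 14)
A(W, N) = 3/7 (A(W, N) = 1/(7/3) = 3/7)
(A(c, -21) + 180)*1446 = (3/7 + 180)*1446 = (1263/7)*1446 = 1826298/7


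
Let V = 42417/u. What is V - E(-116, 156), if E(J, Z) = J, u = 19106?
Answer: 2258713/19106 ≈ 118.22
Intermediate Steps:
V = 42417/19106 ≈ 2.2201
V - E(-116, 156) = 42417/19106 - 1*(-116) = 42417/19106 + 116 = 2258713/19106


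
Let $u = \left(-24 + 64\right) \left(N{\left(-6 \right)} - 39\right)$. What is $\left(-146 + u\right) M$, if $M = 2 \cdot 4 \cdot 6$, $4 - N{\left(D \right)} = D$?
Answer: $-62688$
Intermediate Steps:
$N{\left(D \right)} = 4 - D$
$M = 48$ ($M = 8 \cdot 6 = 48$)
$u = -1160$ ($u = \left(-24 + 64\right) \left(\left(4 - -6\right) - 39\right) = 40 \left(\left(4 + 6\right) - 39\right) = 40 \left(10 - 39\right) = 40 \left(-29\right) = -1160$)
$\left(-146 + u\right) M = \left(-146 - 1160\right) 48 = \left(-1306\right) 48 = -62688$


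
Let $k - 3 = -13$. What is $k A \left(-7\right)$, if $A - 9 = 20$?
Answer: $2030$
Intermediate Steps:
$k = -10$ ($k = 3 - 13 = -10$)
$A = 29$ ($A = 9 + 20 = 29$)
$k A \left(-7\right) = \left(-10\right) 29 \left(-7\right) = \left(-290\right) \left(-7\right) = 2030$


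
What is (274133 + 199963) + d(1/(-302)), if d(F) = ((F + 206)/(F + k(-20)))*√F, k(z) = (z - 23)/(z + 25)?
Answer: 474096 - 311055*I*√302/3923282 ≈ 4.741e+5 - 1.3778*I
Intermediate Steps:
k(z) = (-23 + z)/(25 + z)
d(F) = √F*(206 + F)/(-43/5 + F) (d(F) = ((F + 206)/(F + (-23 - 20)/(25 - 20)))*√F = ((206 + F)/(F - 43/5))*√F = ((206 + F)/(-43/5 + F))*√F = √F*(206 + F)/(-43/5 + F))
(274133 + 199963) + d(1/(-302)) = (274133 + 199963) + 5*√(1/(-302))*(206 + 1/(-302))/(-43 + 5/(-302)) = 474096 + 5*√(-1/302)*(206 - 1/302)/(-43 + 5*(-1/302)) = 474096 + 5*(I*√302/302)*(62211/302)/(-43 - 5/302) = 474096 + 5*(I*√302/302)*(62211/302)/(-12991/302) = 474096 + 5*(I*√302/302)*(-302/12991)*(62211/302) = 474096 - 311055*I*√302/3923282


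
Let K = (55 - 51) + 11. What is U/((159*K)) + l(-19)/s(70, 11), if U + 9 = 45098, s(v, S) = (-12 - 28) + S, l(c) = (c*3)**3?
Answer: 442992886/69165 ≈ 6404.9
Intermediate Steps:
K = 15 (K = 4 + 11 = 15)
l(c) = 27*c**3 (l(c) = (3*c)**3 = 27*c**3)
s(v, S) = -40 + S
U = 45089 (U = -9 + 45098 = 45089)
U/((159*K)) + l(-19)/s(70, 11) = 45089/((159*15)) + (27*(-19)**3)/(-40 + 11) = 45089/2385 + (27*(-6859))/(-29) = 45089*(1/2385) - 185193*(-1/29) = 45089/2385 + 185193/29 = 442992886/69165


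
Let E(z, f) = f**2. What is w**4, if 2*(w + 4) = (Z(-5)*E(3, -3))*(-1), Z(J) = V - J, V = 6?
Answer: 131079601/16 ≈ 8.1925e+6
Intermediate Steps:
Z(J) = 6 - J
w = -107/2 (w = -4 + (((6 - 1*(-5))*(-3)**2)*(-1))/2 = -4 + (((6 + 5)*9)*(-1))/2 = -4 + ((11*9)*(-1))/2 = -4 + (99*(-1))/2 = -4 + (1/2)*(-99) = -4 - 99/2 = -107/2 ≈ -53.500)
w**4 = (-107/2)**4 = 131079601/16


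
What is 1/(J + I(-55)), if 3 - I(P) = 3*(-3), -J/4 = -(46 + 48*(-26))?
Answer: -1/4796 ≈ -0.00020851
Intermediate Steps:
J = -4808 (J = -(-4)*(46 + 48*(-26)) = -(-4)*(46 - 1248) = -(-4)*(-1202) = -4*1202 = -4808)
I(P) = 12 (I(P) = 3 - 3*(-3) = 3 - 1*(-9) = 3 + 9 = 12)
1/(J + I(-55)) = 1/(-4808 + 12) = 1/(-4796) = -1/4796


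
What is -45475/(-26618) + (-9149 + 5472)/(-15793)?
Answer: 816061061/420378074 ≈ 1.9413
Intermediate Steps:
-45475/(-26618) + (-9149 + 5472)/(-15793) = -45475*(-1/26618) - 3677*(-1/15793) = 45475/26618 + 3677/15793 = 816061061/420378074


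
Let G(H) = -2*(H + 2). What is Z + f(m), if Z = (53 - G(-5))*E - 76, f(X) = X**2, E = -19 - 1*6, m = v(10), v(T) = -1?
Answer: -1250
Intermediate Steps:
m = -1
E = -25 (E = -19 - 6 = -25)
G(H) = -4 - 2*H (G(H) = -2*(2 + H) = -4 - 2*H)
Z = -1251 (Z = (53 - (-4 - 2*(-5)))*(-25) - 76 = (53 - (-4 + 10))*(-25) - 76 = (53 - 1*6)*(-25) - 76 = (53 - 6)*(-25) - 76 = 47*(-25) - 76 = -1175 - 76 = -1251)
Z + f(m) = -1251 + (-1)**2 = -1251 + 1 = -1250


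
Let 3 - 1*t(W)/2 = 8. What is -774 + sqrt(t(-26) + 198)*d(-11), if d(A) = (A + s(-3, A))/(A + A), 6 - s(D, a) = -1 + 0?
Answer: -774 + 4*sqrt(47)/11 ≈ -771.51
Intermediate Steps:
s(D, a) = 7 (s(D, a) = 6 - (-1 + 0) = 6 - 1*(-1) = 6 + 1 = 7)
t(W) = -10 (t(W) = 6 - 2*8 = 6 - 16 = -10)
d(A) = (7 + A)/(2*A) (d(A) = (A + 7)/(A + A) = (7 + A)/((2*A)) = (7 + A)*(1/(2*A)) = (7 + A)/(2*A))
-774 + sqrt(t(-26) + 198)*d(-11) = -774 + sqrt(-10 + 198)*((1/2)*(7 - 11)/(-11)) = -774 + sqrt(188)*((1/2)*(-1/11)*(-4)) = -774 + (2*sqrt(47))*(2/11) = -774 + 4*sqrt(47)/11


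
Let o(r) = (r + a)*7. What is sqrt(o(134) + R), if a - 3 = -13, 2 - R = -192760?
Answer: 17*sqrt(670) ≈ 440.03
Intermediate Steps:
R = 192762 (R = 2 - 1*(-192760) = 2 + 192760 = 192762)
a = -10 (a = 3 - 13 = -10)
o(r) = -70 + 7*r (o(r) = (r - 10)*7 = (-10 + r)*7 = -70 + 7*r)
sqrt(o(134) + R) = sqrt((-70 + 7*134) + 192762) = sqrt((-70 + 938) + 192762) = sqrt(868 + 192762) = sqrt(193630) = 17*sqrt(670)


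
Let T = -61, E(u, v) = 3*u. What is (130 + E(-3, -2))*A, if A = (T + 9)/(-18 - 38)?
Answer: 1573/14 ≈ 112.36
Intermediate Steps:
A = 13/14 (A = (-61 + 9)/(-18 - 38) = -52/(-56) = -52*(-1/56) = 13/14 ≈ 0.92857)
(130 + E(-3, -2))*A = (130 + 3*(-3))*(13/14) = (130 - 9)*(13/14) = 121*(13/14) = 1573/14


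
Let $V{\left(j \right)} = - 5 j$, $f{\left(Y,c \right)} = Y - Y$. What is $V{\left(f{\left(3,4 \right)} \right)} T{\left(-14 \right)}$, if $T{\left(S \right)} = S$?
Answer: $0$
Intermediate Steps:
$f{\left(Y,c \right)} = 0$
$V{\left(f{\left(3,4 \right)} \right)} T{\left(-14 \right)} = \left(-5\right) 0 \left(-14\right) = 0 \left(-14\right) = 0$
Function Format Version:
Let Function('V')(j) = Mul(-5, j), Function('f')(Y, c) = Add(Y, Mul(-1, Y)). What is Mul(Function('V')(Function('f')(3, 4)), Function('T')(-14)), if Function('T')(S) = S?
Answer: 0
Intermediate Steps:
Function('f')(Y, c) = 0
Mul(Function('V')(Function('f')(3, 4)), Function('T')(-14)) = Mul(Mul(-5, 0), -14) = Mul(0, -14) = 0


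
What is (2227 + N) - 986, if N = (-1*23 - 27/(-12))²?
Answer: 26745/16 ≈ 1671.6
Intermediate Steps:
N = 6889/16 (N = (-23 - 27*(-1/12))² = (-23 + 9/4)² = (-83/4)² = 6889/16 ≈ 430.56)
(2227 + N) - 986 = (2227 + 6889/16) - 986 = 42521/16 - 986 = 26745/16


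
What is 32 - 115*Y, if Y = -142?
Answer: 16362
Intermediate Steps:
32 - 115*Y = 32 - 115*(-142) = 32 + 16330 = 16362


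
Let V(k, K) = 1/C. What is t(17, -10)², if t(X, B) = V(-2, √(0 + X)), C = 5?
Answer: 1/25 ≈ 0.040000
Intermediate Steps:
V(k, K) = ⅕ (V(k, K) = 1/5 = ⅕)
t(X, B) = ⅕
t(17, -10)² = (⅕)² = 1/25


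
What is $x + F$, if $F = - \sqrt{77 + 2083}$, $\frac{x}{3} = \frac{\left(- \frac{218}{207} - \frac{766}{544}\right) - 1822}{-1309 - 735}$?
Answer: $\frac{102724465}{38361792} - 12 \sqrt{15} \approx -43.798$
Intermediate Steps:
$x = \frac{102724465}{38361792}$ ($x = 3 \frac{\left(- \frac{218}{207} - \frac{766}{544}\right) - 1822}{-1309 - 735} = 3 \frac{\left(\left(-218\right) \frac{1}{207} - \frac{383}{272}\right) - 1822}{-2044} = 3 \left(\left(- \frac{218}{207} - \frac{383}{272}\right) - 1822\right) \left(- \frac{1}{2044}\right) = 3 \left(- \frac{138577}{56304} - 1822\right) \left(- \frac{1}{2044}\right) = 3 \left(\left(- \frac{102724465}{56304}\right) \left(- \frac{1}{2044}\right)\right) = 3 \cdot \frac{102724465}{115085376} = \frac{102724465}{38361792} \approx 2.6778$)
$F = - 12 \sqrt{15}$ ($F = - \sqrt{2160} = - 12 \sqrt{15} \approx -46.476$)
$x + F = \frac{102724465}{38361792} - 12 \sqrt{15}$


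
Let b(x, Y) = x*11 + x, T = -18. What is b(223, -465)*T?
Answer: -48168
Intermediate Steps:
b(x, Y) = 12*x (b(x, Y) = 11*x + x = 12*x)
b(223, -465)*T = (12*223)*(-18) = 2676*(-18) = -48168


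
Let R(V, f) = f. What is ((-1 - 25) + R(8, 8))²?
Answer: 324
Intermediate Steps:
((-1 - 25) + R(8, 8))² = ((-1 - 25) + 8)² = (-26 + 8)² = (-18)² = 324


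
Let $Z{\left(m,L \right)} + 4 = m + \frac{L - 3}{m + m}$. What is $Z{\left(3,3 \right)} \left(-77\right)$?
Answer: $77$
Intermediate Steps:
$Z{\left(m,L \right)} = -4 + m + \frac{-3 + L}{2 m}$ ($Z{\left(m,L \right)} = -4 + \left(m + \frac{L - 3}{m + m}\right) = -4 + \left(m + \frac{-3 + L}{2 m}\right) = -4 + m + \frac{-3 + L}{2 m}$)
$Z{\left(3,3 \right)} \left(-77\right) = \frac{-3 + 3 + 2 \cdot 3 \left(-4 + 3\right)}{2 \cdot 3} \left(-77\right) = \frac{1}{2} \cdot \frac{1}{3} \left(-3 + 3 + 2 \cdot 3 \left(-1\right)\right) \left(-77\right) = \frac{1}{2} \cdot \frac{1}{3} \left(-3 + 3 - 6\right) \left(-77\right) = \frac{1}{2} \cdot \frac{1}{3} \left(-6\right) \left(-77\right) = \left(-1\right) \left(-77\right) = 77$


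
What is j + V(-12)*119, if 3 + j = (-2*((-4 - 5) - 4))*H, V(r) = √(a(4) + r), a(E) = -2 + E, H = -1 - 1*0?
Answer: -29 + 119*I*√10 ≈ -29.0 + 376.31*I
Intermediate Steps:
H = -1 (H = -1 + 0 = -1)
V(r) = √(2 + r) (V(r) = √((-2 + 4) + r) = √(2 + r))
j = -29 (j = -3 - 2*((-4 - 5) - 4)*(-1) = -3 - 2*(-9 - 4)*(-1) = -3 - 2*(-13)*(-1) = -3 + 26*(-1) = -3 - 26 = -29)
j + V(-12)*119 = -29 + √(2 - 12)*119 = -29 + √(-10)*119 = -29 + (I*√10)*119 = -29 + 119*I*√10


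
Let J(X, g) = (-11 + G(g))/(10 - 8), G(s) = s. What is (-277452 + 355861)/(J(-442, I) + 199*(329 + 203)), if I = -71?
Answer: 78409/105827 ≈ 0.74092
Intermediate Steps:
J(X, g) = -11/2 + g/2 (J(X, g) = (-11 + g)/(10 - 8) = (-11 + g)/2 = (-11 + g)*(½) = -11/2 + g/2)
(-277452 + 355861)/(J(-442, I) + 199*(329 + 203)) = (-277452 + 355861)/((-11/2 + (½)*(-71)) + 199*(329 + 203)) = 78409/((-11/2 - 71/2) + 199*532) = 78409/(-41 + 105868) = 78409/105827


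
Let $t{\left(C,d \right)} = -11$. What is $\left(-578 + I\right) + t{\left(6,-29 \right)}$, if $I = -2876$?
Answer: $-3465$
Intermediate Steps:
$\left(-578 + I\right) + t{\left(6,-29 \right)} = \left(-578 - 2876\right) - 11 = -3454 - 11 = -3465$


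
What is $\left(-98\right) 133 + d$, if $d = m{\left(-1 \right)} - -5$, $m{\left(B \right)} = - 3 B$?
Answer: $-13026$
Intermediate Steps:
$d = 8$ ($d = \left(-3\right) \left(-1\right) - -5 = 3 + 5 = 8$)
$\left(-98\right) 133 + d = \left(-98\right) 133 + 8 = -13034 + 8 = -13026$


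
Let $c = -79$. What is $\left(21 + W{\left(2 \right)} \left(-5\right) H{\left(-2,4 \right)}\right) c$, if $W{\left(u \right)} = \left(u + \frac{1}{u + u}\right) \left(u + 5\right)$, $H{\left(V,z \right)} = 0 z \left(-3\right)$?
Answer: $-1659$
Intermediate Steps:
$H{\left(V,z \right)} = 0$ ($H{\left(V,z \right)} = 0 \left(-3\right) = 0$)
$W{\left(u \right)} = \left(5 + u\right) \left(u + \frac{1}{2 u}\right)$ ($W{\left(u \right)} = \left(u + \frac{1}{2 u}\right) \left(5 + u\right) = \left(5 + u\right) \left(u + \frac{1}{2 u}\right)$)
$\left(21 + W{\left(2 \right)} \left(-5\right) H{\left(-2,4 \right)}\right) c = \left(21 + \left(\frac{1}{2} + 2^{2} + 5 \cdot 2 + \frac{5}{2 \cdot 2}\right) \left(-5\right) 0\right) \left(-79\right) = \left(21 + \left(\frac{1}{2} + 4 + 10 + \frac{5}{2} \cdot \frac{1}{2}\right) \left(-5\right) 0\right) \left(-79\right) = \left(21 + \left(\frac{1}{2} + 4 + 10 + \frac{5}{4}\right) \left(-5\right) 0\right) \left(-79\right) = \left(21 + \frac{63}{4} \left(-5\right) 0\right) \left(-79\right) = \left(21 - 0\right) \left(-79\right) = \left(21 + 0\right) \left(-79\right) = 21 \left(-79\right) = -1659$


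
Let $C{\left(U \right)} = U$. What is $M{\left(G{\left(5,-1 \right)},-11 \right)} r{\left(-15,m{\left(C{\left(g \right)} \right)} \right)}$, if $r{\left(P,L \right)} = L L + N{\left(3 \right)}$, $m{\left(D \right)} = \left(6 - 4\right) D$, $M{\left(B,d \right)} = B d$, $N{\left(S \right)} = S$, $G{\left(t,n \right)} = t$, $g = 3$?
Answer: $-2145$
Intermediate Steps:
$m{\left(D \right)} = 2 D$
$r{\left(P,L \right)} = 3 + L^{2}$ ($r{\left(P,L \right)} = L L + 3 = L^{2} + 3 = 3 + L^{2}$)
$M{\left(G{\left(5,-1 \right)},-11 \right)} r{\left(-15,m{\left(C{\left(g \right)} \right)} \right)} = 5 \left(-11\right) \left(3 + \left(2 \cdot 3\right)^{2}\right) = - 55 \left(3 + 6^{2}\right) = - 55 \left(3 + 36\right) = \left(-55\right) 39 = -2145$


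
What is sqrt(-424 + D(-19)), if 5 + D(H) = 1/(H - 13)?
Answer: I*sqrt(27458)/8 ≈ 20.713*I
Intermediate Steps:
D(H) = -5 + 1/(-13 + H) (D(H) = -5 + 1/(H - 13) = -5 + 1/(-13 + H))
sqrt(-424 + D(-19)) = sqrt(-424 + (66 - 5*(-19))/(-13 - 19)) = sqrt(-424 + (66 + 95)/(-32)) = sqrt(-424 - 1/32*161) = sqrt(-424 - 161/32) = sqrt(-13729/32) = I*sqrt(27458)/8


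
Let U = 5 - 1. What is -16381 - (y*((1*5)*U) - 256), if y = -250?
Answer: -11125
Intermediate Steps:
U = 4
-16381 - (y*((1*5)*U) - 256) = -16381 - (-250*1*5*4 - 256) = -16381 - (-1250*4 - 256) = -16381 - (-250*20 - 256) = -16381 - (-5000 - 256) = -16381 - 1*(-5256) = -16381 + 5256 = -11125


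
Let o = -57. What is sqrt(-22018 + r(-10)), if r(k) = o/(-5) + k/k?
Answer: 2*I*sqrt(137535)/5 ≈ 148.34*I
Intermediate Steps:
r(k) = 62/5 (r(k) = -57/(-5) + k/k = -57*(-1/5) + 1 = 57/5 + 1 = 62/5)
sqrt(-22018 + r(-10)) = sqrt(-22018 + 62/5) = sqrt(-110028/5) = 2*I*sqrt(137535)/5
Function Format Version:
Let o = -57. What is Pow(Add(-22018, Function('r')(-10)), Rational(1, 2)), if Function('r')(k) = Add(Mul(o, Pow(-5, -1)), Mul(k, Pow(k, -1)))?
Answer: Mul(Rational(2, 5), I, Pow(137535, Rational(1, 2))) ≈ Mul(148.34, I)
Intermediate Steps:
Function('r')(k) = Rational(62, 5) (Function('r')(k) = Add(Mul(-57, Pow(-5, -1)), Mul(k, Pow(k, -1))) = Add(Mul(-57, Rational(-1, 5)), 1) = Add(Rational(57, 5), 1) = Rational(62, 5))
Pow(Add(-22018, Function('r')(-10)), Rational(1, 2)) = Pow(Add(-22018, Rational(62, 5)), Rational(1, 2)) = Pow(Rational(-110028, 5), Rational(1, 2)) = Mul(Rational(2, 5), I, Pow(137535, Rational(1, 2)))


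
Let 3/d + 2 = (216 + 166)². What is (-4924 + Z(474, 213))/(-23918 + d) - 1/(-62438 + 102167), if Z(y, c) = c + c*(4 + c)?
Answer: -240650871740773/138660661711497 ≈ -1.7355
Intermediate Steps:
d = 3/145922 (d = 3/(-2 + (216 + 166)²) = 3/(-2 + 382²) = 3/(-2 + 145924) = 3/145922 ≈ 2.0559e-5)
(-4924 + Z(474, 213))/(-23918 + d) - 1/(-62438 + 102167) = (-4924 + 213*(5 + 213))/(-23918 + 3/145922) - 1/(-62438 + 102167) = (-4924 + 213*218)/(-3490162393/145922) - 1/39729 = (-4924 + 46434)*(-145922/3490162393) - 1*1/39729 = 41510*(-145922/3490162393) - 1/39729 = -6057222220/3490162393 - 1/39729 = -240650871740773/138660661711497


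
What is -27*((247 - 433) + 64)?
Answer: 3294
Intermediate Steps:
-27*((247 - 433) + 64) = -27*(-186 + 64) = -27*(-122) = 3294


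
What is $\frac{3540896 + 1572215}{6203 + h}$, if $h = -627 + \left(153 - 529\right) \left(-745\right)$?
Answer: $\frac{5113111}{285696} \approx 17.897$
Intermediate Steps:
$h = 279493$ ($h = -627 + \left(153 - 529\right) \left(-745\right) = -627 - -280120 = -627 + 280120 = 279493$)
$\frac{3540896 + 1572215}{6203 + h} = \frac{3540896 + 1572215}{6203 + 279493} = \frac{5113111}{285696}$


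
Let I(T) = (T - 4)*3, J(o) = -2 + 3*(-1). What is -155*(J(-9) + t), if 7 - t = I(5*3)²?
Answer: 168485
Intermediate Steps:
J(o) = -5 (J(o) = -2 - 3 = -5)
I(T) = -12 + 3*T (I(T) = (-4 + T)*3 = -12 + 3*T)
t = -1082 (t = 7 - (-12 + 3*(5*3))² = 7 - (-12 + 3*15)² = 7 - (-12 + 45)² = 7 - 1*33² = 7 - 1*1089 = 7 - 1089 = -1082)
-155*(J(-9) + t) = -155*(-5 - 1082) = -155*(-1087) = 168485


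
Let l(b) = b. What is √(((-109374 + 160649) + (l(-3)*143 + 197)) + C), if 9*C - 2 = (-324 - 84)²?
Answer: √625853/3 ≈ 263.70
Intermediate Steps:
C = 166466/9 (C = 2/9 + (-324 - 84)²/9 = 2/9 + (⅑)*(-408)² = 2/9 + (⅑)*166464 = 2/9 + 18496 = 166466/9 ≈ 18496.)
√(((-109374 + 160649) + (l(-3)*143 + 197)) + C) = √(((-109374 + 160649) + (-3*143 + 197)) + 166466/9) = √((51275 + (-429 + 197)) + 166466/9) = √((51275 - 232) + 166466/9) = √(51043 + 166466/9) = √(625853/9) = √625853/3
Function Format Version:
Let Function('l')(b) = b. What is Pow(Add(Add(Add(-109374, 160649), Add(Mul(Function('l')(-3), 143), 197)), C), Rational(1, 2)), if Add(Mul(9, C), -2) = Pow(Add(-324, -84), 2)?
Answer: Mul(Rational(1, 3), Pow(625853, Rational(1, 2))) ≈ 263.70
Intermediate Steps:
C = Rational(166466, 9) (C = Add(Rational(2, 9), Mul(Rational(1, 9), Pow(Add(-324, -84), 2))) = Add(Rational(2, 9), Mul(Rational(1, 9), Pow(-408, 2))) = Add(Rational(2, 9), Mul(Rational(1, 9), 166464)) = Add(Rational(2, 9), 18496) = Rational(166466, 9) ≈ 18496.)
Pow(Add(Add(Add(-109374, 160649), Add(Mul(Function('l')(-3), 143), 197)), C), Rational(1, 2)) = Pow(Add(Add(Add(-109374, 160649), Add(Mul(-3, 143), 197)), Rational(166466, 9)), Rational(1, 2)) = Pow(Add(Add(51275, Add(-429, 197)), Rational(166466, 9)), Rational(1, 2)) = Pow(Add(Add(51275, -232), Rational(166466, 9)), Rational(1, 2)) = Pow(Add(51043, Rational(166466, 9)), Rational(1, 2)) = Pow(Rational(625853, 9), Rational(1, 2)) = Mul(Rational(1, 3), Pow(625853, Rational(1, 2)))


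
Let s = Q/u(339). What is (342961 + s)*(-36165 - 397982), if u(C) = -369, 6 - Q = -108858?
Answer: -6099463617835/41 ≈ -1.4877e+11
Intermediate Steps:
Q = 108864 (Q = 6 - 1*(-108858) = 6 + 108858 = 108864)
s = -12096/41 (s = 108864/(-369) = 108864*(-1/369) = -12096/41 ≈ -295.02)
(342961 + s)*(-36165 - 397982) = (342961 - 12096/41)*(-36165 - 397982) = (14049305/41)*(-434147) = -6099463617835/41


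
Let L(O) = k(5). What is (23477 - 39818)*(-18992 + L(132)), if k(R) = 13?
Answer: 310135839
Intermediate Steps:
L(O) = 13
(23477 - 39818)*(-18992 + L(132)) = (23477 - 39818)*(-18992 + 13) = -16341*(-18979) = 310135839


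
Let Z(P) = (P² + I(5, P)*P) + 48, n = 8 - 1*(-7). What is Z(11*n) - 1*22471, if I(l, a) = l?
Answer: 5627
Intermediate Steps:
n = 15 (n = 8 + 7 = 15)
Z(P) = 48 + P² + 5*P (Z(P) = (P² + 5*P) + 48 = 48 + P² + 5*P)
Z(11*n) - 1*22471 = (48 + (11*15)² + 5*(11*15)) - 1*22471 = (48 + 165² + 5*165) - 22471 = (48 + 27225 + 825) - 22471 = 28098 - 22471 = 5627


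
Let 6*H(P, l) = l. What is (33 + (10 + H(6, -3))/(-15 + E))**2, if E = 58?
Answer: 8162449/7396 ≈ 1103.6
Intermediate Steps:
H(P, l) = l/6
(33 + (10 + H(6, -3))/(-15 + E))**2 = (33 + (10 + (1/6)*(-3))/(-15 + 58))**2 = (33 + (10 - 1/2)/43)**2 = (33 + (19/2)*(1/43))**2 = (33 + 19/86)**2 = (2857/86)**2 = 8162449/7396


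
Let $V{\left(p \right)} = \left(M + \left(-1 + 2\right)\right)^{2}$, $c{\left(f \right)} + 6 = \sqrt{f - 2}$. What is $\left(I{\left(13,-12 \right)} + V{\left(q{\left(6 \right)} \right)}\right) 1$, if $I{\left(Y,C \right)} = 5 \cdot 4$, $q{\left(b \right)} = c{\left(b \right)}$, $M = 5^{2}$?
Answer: $696$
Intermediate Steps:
$M = 25$
$c{\left(f \right)} = -6 + \sqrt{-2 + f}$ ($c{\left(f \right)} = -6 + \sqrt{f - 2} = -6 + \sqrt{-2 + f}$)
$q{\left(b \right)} = -6 + \sqrt{-2 + b}$
$V{\left(p \right)} = 676$ ($V{\left(p \right)} = \left(25 + \left(-1 + 2\right)\right)^{2} = \left(25 + 1\right)^{2} = 26^{2} = 676$)
$I{\left(Y,C \right)} = 20$
$\left(I{\left(13,-12 \right)} + V{\left(q{\left(6 \right)} \right)}\right) 1 = \left(20 + 676\right) 1 = 696 \cdot 1 = 696$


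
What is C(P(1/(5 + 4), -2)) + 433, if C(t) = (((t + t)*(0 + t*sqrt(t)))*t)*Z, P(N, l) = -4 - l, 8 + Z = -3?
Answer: 433 + 176*I*sqrt(2) ≈ 433.0 + 248.9*I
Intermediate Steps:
Z = -11 (Z = -8 - 3 = -11)
C(t) = -22*t**(7/2) (C(t) = (((t + t)*(0 + t*sqrt(t)))*t)*(-11) = (((2*t)*(0 + t**(3/2)))*t)*(-11) = (((2*t)*t**(3/2))*t)*(-11) = ((2*t**(5/2))*t)*(-11) = (2*t**(7/2))*(-11) = -22*t**(7/2))
C(P(1/(5 + 4), -2)) + 433 = -22*(-4 - 1*(-2))**(7/2) + 433 = -22*(-4 + 2)**(7/2) + 433 = -(-176)*I*sqrt(2) + 433 = 176*I*sqrt(2) + 433 = 433 + 176*I*sqrt(2)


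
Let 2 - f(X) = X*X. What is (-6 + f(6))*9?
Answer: -360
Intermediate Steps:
f(X) = 2 - X² (f(X) = 2 - X*X = 2 - X²)
(-6 + f(6))*9 = (-6 + (2 - 1*6²))*9 = (-6 + (2 - 1*36))*9 = (-6 + (2 - 36))*9 = (-6 - 34)*9 = -40*9 = -360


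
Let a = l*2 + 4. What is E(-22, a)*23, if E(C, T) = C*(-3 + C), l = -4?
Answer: 12650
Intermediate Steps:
a = -4 (a = -4*2 + 4 = -8 + 4 = -4)
E(-22, a)*23 = -22*(-3 - 22)*23 = -22*(-25)*23 = 550*23 = 12650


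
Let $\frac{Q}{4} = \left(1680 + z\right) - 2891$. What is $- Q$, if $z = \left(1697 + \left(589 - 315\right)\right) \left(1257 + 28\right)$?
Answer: $-10126096$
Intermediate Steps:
$z = 2532735$ ($z = \left(1697 + 274\right) 1285 = 1971 \cdot 1285 = 2532735$)
$Q = 10126096$ ($Q = 4 \left(\left(1680 + 2532735\right) - 2891\right) = 4 \left(2534415 - 2891\right) = 4 \cdot 2531524 = 10126096$)
$- Q = \left(-1\right) 10126096 = -10126096$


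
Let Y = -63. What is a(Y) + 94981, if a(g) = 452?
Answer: 95433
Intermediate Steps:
a(Y) + 94981 = 452 + 94981 = 95433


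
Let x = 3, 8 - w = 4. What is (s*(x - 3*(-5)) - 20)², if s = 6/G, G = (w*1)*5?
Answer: 5329/25 ≈ 213.16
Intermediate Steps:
w = 4 (w = 8 - 1*4 = 8 - 4 = 4)
G = 20 (G = (4*1)*5 = 4*5 = 20)
s = 3/10 (s = 6/20 = 6*(1/20) = 3/10 ≈ 0.30000)
(s*(x - 3*(-5)) - 20)² = (3*(3 - 3*(-5))/10 - 20)² = (3*(3 + 15)/10 - 20)² = ((3/10)*18 - 20)² = (27/5 - 20)² = (-73/5)² = 5329/25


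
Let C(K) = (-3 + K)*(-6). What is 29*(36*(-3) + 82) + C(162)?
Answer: -1708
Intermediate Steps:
C(K) = 18 - 6*K
29*(36*(-3) + 82) + C(162) = 29*(36*(-3) + 82) + (18 - 6*162) = 29*(-108 + 82) + (18 - 972) = 29*(-26) - 954 = -754 - 954 = -1708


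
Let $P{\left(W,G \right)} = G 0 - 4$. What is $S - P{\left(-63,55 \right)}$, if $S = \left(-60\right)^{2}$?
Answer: $3604$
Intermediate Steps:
$P{\left(W,G \right)} = -4$ ($P{\left(W,G \right)} = 0 - 4 = -4$)
$S = 3600$
$S - P{\left(-63,55 \right)} = 3600 - -4 = 3600 + 4 = 3604$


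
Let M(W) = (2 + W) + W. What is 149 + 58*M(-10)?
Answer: -895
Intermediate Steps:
M(W) = 2 + 2*W
149 + 58*M(-10) = 149 + 58*(2 + 2*(-10)) = 149 + 58*(2 - 20) = 149 + 58*(-18) = 149 - 1044 = -895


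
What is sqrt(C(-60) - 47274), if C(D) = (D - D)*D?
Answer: I*sqrt(47274) ≈ 217.43*I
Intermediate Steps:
C(D) = 0 (C(D) = 0*D = 0)
sqrt(C(-60) - 47274) = sqrt(0 - 47274) = sqrt(-47274) = I*sqrt(47274)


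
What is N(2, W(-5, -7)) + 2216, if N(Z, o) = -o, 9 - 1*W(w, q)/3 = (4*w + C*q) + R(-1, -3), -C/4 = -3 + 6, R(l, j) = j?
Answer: 2372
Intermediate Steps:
C = -12 (C = -4*(-3 + 6) = -4*3 = -12)
W(w, q) = 36 - 12*w + 36*q (W(w, q) = 27 - 3*((4*w - 12*q) - 3) = 27 - 3*((-12*q + 4*w) - 3) = 27 - 3*(-3 - 12*q + 4*w) = 27 + (9 - 12*w + 36*q) = 36 - 12*w + 36*q)
N(2, W(-5, -7)) + 2216 = -(36 - 12*(-5) + 36*(-7)) + 2216 = -(36 + 60 - 252) + 2216 = -1*(-156) + 2216 = 156 + 2216 = 2372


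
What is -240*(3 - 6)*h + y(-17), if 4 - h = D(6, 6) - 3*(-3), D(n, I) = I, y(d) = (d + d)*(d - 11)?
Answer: -6968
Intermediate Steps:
y(d) = 2*d*(-11 + d) (y(d) = (2*d)*(-11 + d) = 2*d*(-11 + d))
h = -11 (h = 4 - (6 - 3*(-3)) = 4 - (6 + 9) = 4 - 1*15 = 4 - 15 = -11)
-240*(3 - 6)*h + y(-17) = -240*(3 - 6)*(-11) + 2*(-17)*(-11 - 17) = -(-720)*(-11) + 2*(-17)*(-28) = -240*33 + 952 = -7920 + 952 = -6968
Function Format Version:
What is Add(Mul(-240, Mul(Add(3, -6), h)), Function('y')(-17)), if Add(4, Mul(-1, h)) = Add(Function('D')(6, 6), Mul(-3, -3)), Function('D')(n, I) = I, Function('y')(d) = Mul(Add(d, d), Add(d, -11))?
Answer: -6968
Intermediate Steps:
Function('y')(d) = Mul(2, d, Add(-11, d)) (Function('y')(d) = Mul(Mul(2, d), Add(-11, d)) = Mul(2, d, Add(-11, d)))
h = -11 (h = Add(4, Mul(-1, Add(6, Mul(-3, -3)))) = Add(4, Mul(-1, Add(6, 9))) = Add(4, Mul(-1, 15)) = Add(4, -15) = -11)
Add(Mul(-240, Mul(Add(3, -6), h)), Function('y')(-17)) = Add(Mul(-240, Mul(Add(3, -6), -11)), Mul(2, -17, Add(-11, -17))) = Add(Mul(-240, Mul(-3, -11)), Mul(2, -17, -28)) = Add(Mul(-240, 33), 952) = Add(-7920, 952) = -6968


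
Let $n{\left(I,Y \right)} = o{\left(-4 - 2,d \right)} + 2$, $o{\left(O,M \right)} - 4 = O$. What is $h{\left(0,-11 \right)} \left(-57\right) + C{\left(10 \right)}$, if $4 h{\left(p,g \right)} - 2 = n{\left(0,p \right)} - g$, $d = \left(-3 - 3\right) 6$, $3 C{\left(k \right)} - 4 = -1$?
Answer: $- \frac{737}{4} \approx -184.25$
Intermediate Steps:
$C{\left(k \right)} = 1$ ($C{\left(k \right)} = \frac{4}{3} + \frac{1}{3} \left(-1\right) = \frac{4}{3} - \frac{1}{3} = 1$)
$d = -36$ ($d = \left(-6\right) 6 = -36$)
$o{\left(O,M \right)} = 4 + O$
$n{\left(I,Y \right)} = 0$ ($n{\left(I,Y \right)} = \left(4 - 6\right) + 2 = -2 + 2 = 0$)
$h{\left(p,g \right)} = \frac{1}{2} - \frac{g}{4}$ ($h{\left(p,g \right)} = \frac{1}{2} + \frac{0 - g}{4} = \frac{1}{2} + \frac{\left(-1\right) g}{4} = \frac{1}{2} - \frac{g}{4}$)
$h{\left(0,-11 \right)} \left(-57\right) + C{\left(10 \right)} = \left(\frac{1}{2} - - \frac{11}{4}\right) \left(-57\right) + 1 = \left(\frac{1}{2} + \frac{11}{4}\right) \left(-57\right) + 1 = \frac{13}{4} \left(-57\right) + 1 = - \frac{741}{4} + 1 = - \frac{737}{4}$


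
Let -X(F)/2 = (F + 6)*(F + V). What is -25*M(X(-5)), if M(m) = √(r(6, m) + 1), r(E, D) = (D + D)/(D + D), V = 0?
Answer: -25*√2 ≈ -35.355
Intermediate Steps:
X(F) = -2*F*(6 + F) (X(F) = -2*(F + 6)*(F + 0) = -2*(6 + F)*F = -2*F*(6 + F))
r(E, D) = 1 (r(E, D) = (2*D)/((2*D)) = (2*D)*(1/(2*D)) = 1)
M(m) = √2 (M(m) = √(1 + 1) = √2)
-25*M(X(-5)) = -25*√2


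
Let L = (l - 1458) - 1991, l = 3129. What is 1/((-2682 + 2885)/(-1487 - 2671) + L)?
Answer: -594/190109 ≈ -0.0031245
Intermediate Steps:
L = -320 (L = (3129 - 1458) - 1991 = 1671 - 1991 = -320)
1/((-2682 + 2885)/(-1487 - 2671) + L) = 1/((-2682 + 2885)/(-1487 - 2671) - 320) = 1/(203/(-4158) - 320) = 1/(203*(-1/4158) - 320) = 1/(-29/594 - 320) = 1/(-190109/594) = -594/190109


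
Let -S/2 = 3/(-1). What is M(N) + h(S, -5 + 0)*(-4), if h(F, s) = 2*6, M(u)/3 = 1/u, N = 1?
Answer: -45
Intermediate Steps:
S = 6 (S = -6/(-1) = -6*(-1) = -2*(-3) = 6)
M(u) = 3/u
h(F, s) = 12
M(N) + h(S, -5 + 0)*(-4) = 3/1 + 12*(-4) = 3*1 - 48 = 3 - 48 = -45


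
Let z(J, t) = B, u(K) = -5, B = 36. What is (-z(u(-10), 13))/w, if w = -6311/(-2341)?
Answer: -84276/6311 ≈ -13.354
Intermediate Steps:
z(J, t) = 36
w = 6311/2341 (w = -6311*(-1/2341) = 6311/2341 ≈ 2.6959)
(-z(u(-10), 13))/w = (-1*36)/(6311/2341) = -36*2341/6311 = -84276/6311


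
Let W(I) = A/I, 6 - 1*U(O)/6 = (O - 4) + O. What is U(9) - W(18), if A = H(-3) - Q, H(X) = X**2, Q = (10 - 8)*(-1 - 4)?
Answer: -883/18 ≈ -49.056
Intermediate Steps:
Q = -10 (Q = 2*(-5) = -10)
U(O) = 60 - 12*O (U(O) = 36 - 6*((O - 4) + O) = 36 - 6*((-4 + O) + O) = 36 - 6*(-4 + 2*O) = 36 + (24 - 12*O) = 60 - 12*O)
A = 19 (A = (-3)**2 - 1*(-10) = 9 + 10 = 19)
W(I) = 19/I
U(9) - W(18) = (60 - 12*9) - 19/18 = (60 - 108) - 19/18 = -48 - 1*19/18 = -48 - 19/18 = -883/18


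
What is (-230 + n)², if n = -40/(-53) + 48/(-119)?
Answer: 2097845179236/39778249 ≈ 52739.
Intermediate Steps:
n = 2216/6307 (n = -40*(-1/53) + 48*(-1/119) = 40/53 - 48/119 = 2216/6307 ≈ 0.35136)
(-230 + n)² = (-230 + 2216/6307)² = (-1448394/6307)² = 2097845179236/39778249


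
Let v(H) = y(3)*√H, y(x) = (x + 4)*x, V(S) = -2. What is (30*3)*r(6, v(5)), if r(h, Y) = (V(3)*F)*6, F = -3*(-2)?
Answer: -6480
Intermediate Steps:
y(x) = x*(4 + x) (y(x) = (4 + x)*x = x*(4 + x))
F = 6
v(H) = 21*√H (v(H) = (3*(4 + 3))*√H = (3*7)*√H = 21*√H)
r(h, Y) = -72 (r(h, Y) = -2*6*6 = -12*6 = -72)
(30*3)*r(6, v(5)) = (30*3)*(-72) = 90*(-72) = -6480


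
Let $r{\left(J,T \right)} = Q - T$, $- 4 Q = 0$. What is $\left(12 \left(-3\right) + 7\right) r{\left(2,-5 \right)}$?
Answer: $-145$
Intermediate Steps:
$Q = 0$ ($Q = \left(- \frac{1}{4}\right) 0 = 0$)
$r{\left(J,T \right)} = - T$ ($r{\left(J,T \right)} = 0 - T = - T$)
$\left(12 \left(-3\right) + 7\right) r{\left(2,-5 \right)} = \left(12 \left(-3\right) + 7\right) \left(\left(-1\right) \left(-5\right)\right) = \left(-36 + 7\right) 5 = \left(-29\right) 5 = -145$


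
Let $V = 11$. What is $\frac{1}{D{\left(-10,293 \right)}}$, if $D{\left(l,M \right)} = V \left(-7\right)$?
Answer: $- \frac{1}{77} \approx -0.012987$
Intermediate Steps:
$D{\left(l,M \right)} = -77$ ($D{\left(l,M \right)} = 11 \left(-7\right) = -77$)
$\frac{1}{D{\left(-10,293 \right)}} = \frac{1}{-77} = - \frac{1}{77}$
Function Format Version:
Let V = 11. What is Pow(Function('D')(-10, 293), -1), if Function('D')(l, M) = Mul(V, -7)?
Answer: Rational(-1, 77) ≈ -0.012987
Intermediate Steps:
Function('D')(l, M) = -77 (Function('D')(l, M) = Mul(11, -7) = -77)
Pow(Function('D')(-10, 293), -1) = Pow(-77, -1) = Rational(-1, 77)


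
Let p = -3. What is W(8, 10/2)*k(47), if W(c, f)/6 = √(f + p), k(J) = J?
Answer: 282*√2 ≈ 398.81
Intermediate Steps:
W(c, f) = 6*√(-3 + f) (W(c, f) = 6*√(f - 3) = 6*√(-3 + f))
W(8, 10/2)*k(47) = (6*√(-3 + 10/2))*47 = (6*√(-3 + 10*(½)))*47 = (6*√(-3 + 5))*47 = (6*√2)*47 = 282*√2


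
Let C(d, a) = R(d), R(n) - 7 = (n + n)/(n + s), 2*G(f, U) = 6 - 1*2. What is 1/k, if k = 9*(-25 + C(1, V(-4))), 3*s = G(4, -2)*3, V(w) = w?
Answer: -1/156 ≈ -0.0064103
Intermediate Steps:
G(f, U) = 2 (G(f, U) = (6 - 1*2)/2 = (6 - 2)/2 = (½)*4 = 2)
s = 2 (s = (2*3)/3 = (⅓)*6 = 2)
R(n) = 7 + 2*n/(2 + n) (R(n) = 7 + (n + n)/(n + 2) = 7 + (2*n)/(2 + n) = 7 + 2*n/(2 + n))
C(d, a) = (14 + 9*d)/(2 + d)
k = -156 (k = 9*(-25 + (14 + 9*1)/(2 + 1)) = 9*(-25 + (14 + 9)/3) = 9*(-25 + (⅓)*23) = 9*(-25 + 23/3) = 9*(-52/3) = -156)
1/k = 1/(-156) = -1/156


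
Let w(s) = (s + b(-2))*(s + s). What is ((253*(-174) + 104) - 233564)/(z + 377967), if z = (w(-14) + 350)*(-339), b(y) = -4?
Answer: -92494/29487 ≈ -3.1368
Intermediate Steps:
w(s) = 2*s*(-4 + s) (w(s) = (s - 4)*(s + s) = (-4 + s)*(2*s) = 2*s*(-4 + s))
z = -289506 (z = (2*(-14)*(-4 - 14) + 350)*(-339) = (2*(-14)*(-18) + 350)*(-339) = (504 + 350)*(-339) = 854*(-339) = -289506)
((253*(-174) + 104) - 233564)/(z + 377967) = ((253*(-174) + 104) - 233564)/(-289506 + 377967) = ((-44022 + 104) - 233564)/88461 = (-43918 - 233564)*(1/88461) = -277482*1/88461 = -92494/29487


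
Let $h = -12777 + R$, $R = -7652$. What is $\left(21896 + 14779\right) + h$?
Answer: $16246$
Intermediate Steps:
$h = -20429$ ($h = -12777 - 7652 = -20429$)
$\left(21896 + 14779\right) + h = \left(21896 + 14779\right) - 20429 = 36675 - 20429 = 16246$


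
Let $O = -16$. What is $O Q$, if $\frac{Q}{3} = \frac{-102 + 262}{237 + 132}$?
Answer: $- \frac{2560}{123} \approx -20.813$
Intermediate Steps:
$Q = \frac{160}{123}$ ($Q = 3 \frac{-102 + 262}{237 + 132} = 3 \cdot \frac{160}{369} = \frac{160}{123} \approx 1.3008$)
$O Q = \left(-16\right) \frac{160}{123} = - \frac{2560}{123}$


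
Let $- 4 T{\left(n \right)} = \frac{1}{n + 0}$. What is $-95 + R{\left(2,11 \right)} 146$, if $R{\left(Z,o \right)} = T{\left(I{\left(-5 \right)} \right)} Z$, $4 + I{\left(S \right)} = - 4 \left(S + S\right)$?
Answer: $- \frac{3493}{36} \approx -97.028$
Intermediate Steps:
$I{\left(S \right)} = -4 - 8 S$ ($I{\left(S \right)} = -4 - 4 \left(S + S\right) = -4 - 4 \cdot 2 S = -4 - 8 S$)
$T{\left(n \right)} = - \frac{1}{4 n}$ ($T{\left(n \right)} = - \frac{1}{4 \left(n + 0\right)} = - \frac{1}{4 n}$)
$R{\left(Z,o \right)} = - \frac{Z}{144}$ ($R{\left(Z,o \right)} = - \frac{1}{4 \left(-4 - -40\right)} Z = - \frac{1}{4 \left(-4 + 40\right)} Z = - \frac{1}{4 \cdot 36} Z = \left(- \frac{1}{4}\right) \frac{1}{36} Z = - \frac{Z}{144}$)
$-95 + R{\left(2,11 \right)} 146 = -95 + \left(- \frac{1}{144}\right) 2 \cdot 146 = -95 - \frac{73}{36} = - \frac{3493}{36}$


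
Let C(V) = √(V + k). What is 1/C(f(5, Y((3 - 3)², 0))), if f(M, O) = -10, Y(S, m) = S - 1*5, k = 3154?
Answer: √786/1572 ≈ 0.017834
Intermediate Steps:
Y(S, m) = -5 + S (Y(S, m) = S - 5 = -5 + S)
C(V) = √(3154 + V) (C(V) = √(V + 3154) = √(3154 + V))
1/C(f(5, Y((3 - 3)², 0))) = 1/(√(3154 - 10)) = 1/(√3144) = 1/(2*√786) = √786/1572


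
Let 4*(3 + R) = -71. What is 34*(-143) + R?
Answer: -19531/4 ≈ -4882.8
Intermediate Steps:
R = -83/4 (R = -3 + (1/4)*(-71) = -3 - 71/4 = -83/4 ≈ -20.750)
34*(-143) + R = 34*(-143) - 83/4 = -4862 - 83/4 = -19531/4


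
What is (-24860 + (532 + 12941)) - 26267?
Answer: -37654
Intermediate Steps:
(-24860 + (532 + 12941)) - 26267 = (-24860 + 13473) - 26267 = -11387 - 26267 = -37654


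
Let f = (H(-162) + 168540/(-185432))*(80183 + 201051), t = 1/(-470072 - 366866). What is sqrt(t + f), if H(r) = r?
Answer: I*sqrt(17242038561683082141231885310)/19399385902 ≈ 6768.7*I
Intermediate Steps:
t = -1/836938 (t = 1/(-836938) = -1/836938 ≈ -1.1948e-6)
f = -1061958004827/23179 (f = (-162 + 168540/(-185432))*(80183 + 201051) = (-162 + 168540*(-1/185432))*281234 = (-162 - 42135/46358)*281234 = -7552131/46358*281234 = -1061958004827/23179 ≈ -4.5816e+7)
sqrt(t + f) = sqrt(-1/836938 - 1061958004827/23179) = sqrt(-888793008643922905/19399385902) = I*sqrt(17242038561683082141231885310)/19399385902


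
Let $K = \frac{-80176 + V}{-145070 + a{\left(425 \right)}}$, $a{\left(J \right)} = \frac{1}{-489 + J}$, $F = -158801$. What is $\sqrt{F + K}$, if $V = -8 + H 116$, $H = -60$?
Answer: $\frac{i \sqrt{1520982945044664585}}{3094827} \approx 398.5 i$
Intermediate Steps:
$V = -6968$ ($V = -8 - 6960 = -6968$)
$K = \frac{1859072}{3094827}$ ($K = \frac{-80176 - 6968}{-145070 + \frac{1}{-489 + 425}} = - \frac{87144}{-145070 + \frac{1}{-64}} = - \frac{87144}{-145070 - \frac{1}{64}} = - \frac{87144}{- \frac{9284481}{64}} = \left(-87144\right) \left(- \frac{64}{9284481}\right) = \frac{1859072}{3094827} \approx 0.6007$)
$\sqrt{F + K} = \sqrt{-158801 + \frac{1859072}{3094827}} = \sqrt{- \frac{491459763355}{3094827}} = \frac{i \sqrt{1520982945044664585}}{3094827}$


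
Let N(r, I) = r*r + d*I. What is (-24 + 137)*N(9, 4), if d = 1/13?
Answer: 119441/13 ≈ 9187.8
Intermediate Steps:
d = 1/13 ≈ 0.076923
N(r, I) = r² + I/13 (N(r, I) = r*r + I/13 = r² + I/13)
(-24 + 137)*N(9, 4) = (-24 + 137)*(9² + (1/13)*4) = 113*(81 + 4/13) = 113*(1057/13) = 119441/13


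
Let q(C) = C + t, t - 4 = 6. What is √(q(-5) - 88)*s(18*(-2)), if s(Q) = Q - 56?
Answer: -92*I*√83 ≈ -838.16*I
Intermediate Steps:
t = 10 (t = 4 + 6 = 10)
s(Q) = -56 + Q
q(C) = 10 + C (q(C) = C + 10 = 10 + C)
√(q(-5) - 88)*s(18*(-2)) = √((10 - 5) - 88)*(-56 + 18*(-2)) = √(5 - 88)*(-56 - 36) = √(-83)*(-92) = (I*√83)*(-92) = -92*I*√83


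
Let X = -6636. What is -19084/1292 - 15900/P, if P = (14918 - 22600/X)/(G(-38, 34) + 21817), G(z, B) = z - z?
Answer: -46500424935238/1998934919 ≈ -23263.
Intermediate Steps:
G(z, B) = 0
P = 24754612/36194403 (P = (14918 - 22600/(-6636))/(0 + 21817) = (14918 - 22600*(-1/6636))/21817 = (14918 + 5650/1659)*(1/21817) = (24754612/1659)*(1/21817) = 24754612/36194403 ≈ 0.68394)
-19084/1292 - 15900/P = -19084/1292 - 15900/24754612/36194403 = -19084*1/1292 - 15900*36194403/24754612 = -4771/323 - 143872751925/6188653 = -46500424935238/1998934919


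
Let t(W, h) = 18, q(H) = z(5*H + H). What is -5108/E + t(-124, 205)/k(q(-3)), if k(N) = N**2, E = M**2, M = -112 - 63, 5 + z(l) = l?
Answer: -2150882/16200625 ≈ -0.13277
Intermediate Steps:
z(l) = -5 + l
q(H) = -5 + 6*H (q(H) = -5 + (5*H + H) = -5 + 6*H)
M = -175
E = 30625 (E = (-175)**2 = 30625)
-5108/E + t(-124, 205)/k(q(-3)) = -5108/30625 + 18/((-5 + 6*(-3))**2) = -5108*1/30625 + 18/((-5 - 18)**2) = -5108/30625 + 18/((-23)**2) = -5108/30625 + 18/529 = -2150882/16200625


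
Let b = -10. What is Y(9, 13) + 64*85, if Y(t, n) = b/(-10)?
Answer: 5441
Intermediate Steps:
Y(t, n) = 1 (Y(t, n) = -10/(-10) = -10*(-1/10) = 1)
Y(9, 13) + 64*85 = 1 + 64*85 = 1 + 5440 = 5441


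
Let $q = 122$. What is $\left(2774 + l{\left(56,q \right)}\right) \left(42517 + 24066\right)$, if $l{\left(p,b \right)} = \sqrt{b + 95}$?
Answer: $184701242 + 66583 \sqrt{217} \approx 1.8568 \cdot 10^{8}$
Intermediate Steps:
$l{\left(p,b \right)} = \sqrt{95 + b}$
$\left(2774 + l{\left(56,q \right)}\right) \left(42517 + 24066\right) = \left(2774 + \sqrt{95 + 122}\right) \left(42517 + 24066\right) = \left(2774 + \sqrt{217}\right) 66583 = 184701242 + 66583 \sqrt{217}$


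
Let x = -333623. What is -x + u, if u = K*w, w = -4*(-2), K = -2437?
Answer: 314127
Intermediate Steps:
w = 8
u = -19496 (u = -2437*8 = -19496)
-x + u = -1*(-333623) - 19496 = 333623 - 19496 = 314127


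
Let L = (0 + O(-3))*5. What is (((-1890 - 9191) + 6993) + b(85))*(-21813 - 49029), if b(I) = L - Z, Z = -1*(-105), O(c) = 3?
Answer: 295977876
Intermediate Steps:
Z = 105
L = 15 (L = (0 + 3)*5 = 3*5 = 15)
b(I) = -90 (b(I) = 15 - 1*105 = 15 - 105 = -90)
(((-1890 - 9191) + 6993) + b(85))*(-21813 - 49029) = (((-1890 - 9191) + 6993) - 90)*(-21813 - 49029) = ((-11081 + 6993) - 90)*(-70842) = (-4088 - 90)*(-70842) = -4178*(-70842) = 295977876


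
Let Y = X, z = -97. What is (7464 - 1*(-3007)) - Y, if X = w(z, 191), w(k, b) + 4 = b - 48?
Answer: 10332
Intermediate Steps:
w(k, b) = -52 + b (w(k, b) = -4 + (b - 48) = -4 + (-48 + b) = -52 + b)
X = 139 (X = -52 + 191 = 139)
Y = 139
(7464 - 1*(-3007)) - Y = (7464 - 1*(-3007)) - 1*139 = (7464 + 3007) - 139 = 10471 - 139 = 10332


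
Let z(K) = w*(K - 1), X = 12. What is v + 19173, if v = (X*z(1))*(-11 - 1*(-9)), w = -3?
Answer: 19173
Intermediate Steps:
z(K) = 3 - 3*K (z(K) = -3*(K - 1) = -3*(-1 + K) = 3 - 3*K)
v = 0 (v = (12*(3 - 3*1))*(-11 - 1*(-9)) = (12*(3 - 3))*(-11 + 9) = (12*0)*(-2) = 0*(-2) = 0)
v + 19173 = 0 + 19173 = 19173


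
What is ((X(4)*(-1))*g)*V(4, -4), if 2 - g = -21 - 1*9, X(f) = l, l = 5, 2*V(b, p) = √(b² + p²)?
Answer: -320*√2 ≈ -452.55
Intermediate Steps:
V(b, p) = √(b² + p²)/2
X(f) = 5
g = 32 (g = 2 - (-21 - 1*9) = 2 - (-21 - 9) = 2 - 1*(-30) = 2 + 30 = 32)
((X(4)*(-1))*g)*V(4, -4) = ((5*(-1))*32)*(√(4² + (-4)²)/2) = (-5*32)*(√(16 + 16)/2) = -80*√32 = -80*4*√2 = -320*√2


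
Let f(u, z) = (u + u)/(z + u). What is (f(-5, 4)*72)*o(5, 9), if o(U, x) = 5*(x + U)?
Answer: 50400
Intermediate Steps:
f(u, z) = 2*u/(u + z) (f(u, z) = (2*u)/(u + z) = 2*u/(u + z))
o(U, x) = 5*U + 5*x (o(U, x) = 5*(U + x) = 5*U + 5*x)
(f(-5, 4)*72)*o(5, 9) = ((2*(-5)/(-5 + 4))*72)*(5*5 + 5*9) = ((2*(-5)/(-1))*72)*(25 + 45) = ((2*(-5)*(-1))*72)*70 = (10*72)*70 = 720*70 = 50400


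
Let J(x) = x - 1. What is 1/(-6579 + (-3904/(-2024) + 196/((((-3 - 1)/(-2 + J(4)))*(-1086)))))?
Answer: -274758/1807090517 ≈ -0.00015204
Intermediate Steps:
J(x) = -1 + x
1/(-6579 + (-3904/(-2024) + 196/((((-3 - 1)/(-2 + J(4)))*(-1086))))) = 1/(-6579 + (-3904/(-2024) + 196/((((-3 - 1)/(-2 + (-1 + 4)))*(-1086))))) = 1/(-6579 + (-3904*(-1/2024) + 196/((-4/(-2 + 3)*(-1086))))) = 1/(-6579 + (488/253 + 196/((-4/1*(-1086))))) = 1/(-6579 + (488/253 + 196/((-4*1*(-1086))))) = 1/(-6579 + (488/253 + 196/((-4*(-1086))))) = 1/(-6579 + (488/253 + 196/4344)) = 1/(-6579 + (488/253 + 196*(1/4344))) = 1/(-6579 + (488/253 + 49/1086)) = 1/(-6579 + 542365/274758) = 1/(-1807090517/274758) = -274758/1807090517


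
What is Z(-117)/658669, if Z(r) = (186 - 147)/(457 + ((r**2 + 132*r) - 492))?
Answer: -39/1179017510 ≈ -3.3078e-8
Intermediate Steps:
Z(r) = 39/(-35 + r**2 + 132*r) (Z(r) = 39/(457 + (-492 + r**2 + 132*r)) = 39/(-35 + r**2 + 132*r))
Z(-117)/658669 = (39/(-35 + (-117)**2 + 132*(-117)))/658669 = (39/(-35 + 13689 - 15444))*(1/658669) = (39/(-1790))*(1/658669) = (39*(-1/1790))*(1/658669) = -39/1790*1/658669 = -39/1179017510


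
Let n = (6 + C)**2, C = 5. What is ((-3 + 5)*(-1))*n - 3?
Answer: -245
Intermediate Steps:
n = 121 (n = (6 + 5)**2 = 11**2 = 121)
((-3 + 5)*(-1))*n - 3 = ((-3 + 5)*(-1))*121 - 3 = (2*(-1))*121 - 3 = -2*121 - 3 = -242 - 3 = -245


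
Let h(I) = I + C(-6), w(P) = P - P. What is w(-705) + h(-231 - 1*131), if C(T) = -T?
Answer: -356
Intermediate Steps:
w(P) = 0
h(I) = 6 + I (h(I) = I - 1*(-6) = I + 6 = 6 + I)
w(-705) + h(-231 - 1*131) = 0 + (6 + (-231 - 1*131)) = 0 + (6 + (-231 - 131)) = 0 + (6 - 362) = 0 - 356 = -356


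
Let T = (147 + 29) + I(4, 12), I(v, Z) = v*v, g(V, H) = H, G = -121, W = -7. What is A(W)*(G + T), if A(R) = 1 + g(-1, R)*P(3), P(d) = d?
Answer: -1420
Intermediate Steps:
I(v, Z) = v²
A(R) = 1 + 3*R (A(R) = 1 + R*3 = 1 + 3*R)
T = 192 (T = (147 + 29) + 4² = 176 + 16 = 192)
A(W)*(G + T) = (1 + 3*(-7))*(-121 + 192) = (1 - 21)*71 = -20*71 = -1420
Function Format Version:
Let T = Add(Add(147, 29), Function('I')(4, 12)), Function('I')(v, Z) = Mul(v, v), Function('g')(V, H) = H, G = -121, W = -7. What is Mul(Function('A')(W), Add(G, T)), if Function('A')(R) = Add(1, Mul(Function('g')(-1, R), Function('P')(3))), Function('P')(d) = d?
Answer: -1420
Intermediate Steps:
Function('I')(v, Z) = Pow(v, 2)
Function('A')(R) = Add(1, Mul(3, R)) (Function('A')(R) = Add(1, Mul(R, 3)) = Add(1, Mul(3, R)))
T = 192 (T = Add(Add(147, 29), Pow(4, 2)) = Add(176, 16) = 192)
Mul(Function('A')(W), Add(G, T)) = Mul(Add(1, Mul(3, -7)), Add(-121, 192)) = Mul(Add(1, -21), 71) = Mul(-20, 71) = -1420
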